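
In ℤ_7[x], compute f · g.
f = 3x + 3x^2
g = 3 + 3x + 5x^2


Expand and collect like terms; reduce coefficients mod 7:
x^0: 0·3 = 0 ≡ 0 (mod 7)
x^1: 0·3 + 3·3 = 9 ≡ 2 (mod 7)
x^2: 0·5 + 3·3 + 3·3 = 18 ≡ 4 (mod 7)
x^3: 3·5 + 3·3 = 24 ≡ 3 (mod 7)
x^4: 3·5 = 15 ≡ 1 (mod 7)
Result: 2x + 4x^2 + 3x^3 + x^4

f · g = 2x + 4x^2 + 3x^3 + x^4


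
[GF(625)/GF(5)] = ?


GF(625) = GF(5^4), so the extension degree is 4

[GF(625)/GF(5)] = 4


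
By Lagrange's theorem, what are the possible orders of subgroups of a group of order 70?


Lagrange's theorem: |H| divides |G|
|G| = 70
Divisors of 70: 1, 2, 5, 7, 10, 14, 35, 70

Possible subgroup orders: {1, 2, 5, 7, 10, 14, 35, 70}


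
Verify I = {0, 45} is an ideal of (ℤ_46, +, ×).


Check ideal conditions for I = {0, 45} in ℤ_46:
(1) I is an additive subgroup? No
(2) For r ∈ ℤ_46 and a ∈ I: r·a ∈ I? No  [counterexample: r=2, a=45, r·a mod 46 = 44 ∉ I]

No, I is not an ideal of ℤ_46


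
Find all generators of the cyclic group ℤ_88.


g generates ℤ_n iff gcd(g,n) = 1
Prime factors of 88: 2, 11
Generators are g ∈ {1,...,87} not divisible by any of these primes.
Generators: {1, 3, 5, 7, 9, 13, 15, 17, 19, 21, 23, 25, 27, 29, 31, 35, 37, 39, 41, 43, 45, 47, 49, 51, 53, 57, 59, 61, 63, 65, 67, 69, 71, 73, 75, 79, 81, 83, 85, 87}
Number of generators = φ(88) = 40

Generators of ℤ_88 = {1, 3, 5, 7, 9, 13, 15, 17, 19, 21, 23, 25, 27, 29, 31, 35, 37, 39, 41, 43, 45, 47, 49, 51, 53, 57, 59, 61, 63, 65, 67, 69, 71, 73, 75, 79, 81, 83, 85, 87}


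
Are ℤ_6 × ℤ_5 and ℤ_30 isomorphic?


Comparing ℤ_6 × ℤ_5 and ℤ_30:
gcd(6,5) = 1, so ℤ_6 × ℤ_5 ≅ ℤ_30 (CRT)

Yes, ℤ_6 × ℤ_5 ≅ ℤ_30


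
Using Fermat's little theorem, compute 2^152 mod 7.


Fermat's little theorem: if p is prime and gcd(a,p)=1, then a^(p-1) ≡ 1 (mod p)
p = 7 is prime, gcd(2,7) = 1
Reduce exponent: 152 mod 6 = 2
So 2^152 ≡ 2^2 (mod 7)
2^2 mod 7 = 4

2^152 ≡ 4 (mod 7)


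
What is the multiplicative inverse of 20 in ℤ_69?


Use the extended Euclidean algorithm to write 1 = 20·s + 69·t; then s mod 69 is the inverse.
Euclidean algorithm:
  20 = 0·69 + 20
  69 = 3·20 + 9
  20 = 2·9 + 2
  9 = 4·2 + 1
  2 = 2·1 + 0
gcd(20,69) = 1
Back-substitution gives: 20·(-31) + 69·(9) = 1
So 20⁻¹ ≡ -31 ≡ 38 (mod 69)
Check: 20 × 38 = 760 ≡ 1 (mod 69) ✓

20⁻¹ ≡ 38 (mod 69)


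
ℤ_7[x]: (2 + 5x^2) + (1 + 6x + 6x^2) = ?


Add coefficients mod 7:
x^0: 2 + 1 = 3 (mod 7)
x^1: 0 + 6 = 6 (mod 7)
x^2: 5 + 6 = 4 (mod 7)
Result: 3 + 6x + 4x^2

f + g = 3 + 6x + 4x^2


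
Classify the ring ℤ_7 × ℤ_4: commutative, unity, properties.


Direct product ring; commutative with unity (1,1); but (1,0)·(0,1) = (0,0) gives zero divisors, so not an integral domain
Commutative: Yes
Integral domain: No
Has unity: Yes

ℤ_7 × ℤ_4: Commutative=Yes, Unity=Yes


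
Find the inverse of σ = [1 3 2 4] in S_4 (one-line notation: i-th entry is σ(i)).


To find σ⁻¹, swap domain and range:
σ(1) = 1 → σ⁻¹(1) = 1
σ(2) = 3 → σ⁻¹(3) = 2
σ(3) = 2 → σ⁻¹(2) = 3
σ(4) = 4 → σ⁻¹(4) = 4

σ⁻¹ = [1 3 2 4]


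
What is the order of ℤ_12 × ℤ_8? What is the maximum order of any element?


|ℤ_12 × ℤ_8| = 12 × 8 = 96
Max element order = lcm(12,8) = 24
Cyclic? No (gcd=4)

|ℤ_12×ℤ_8| = 96, max element order = 24


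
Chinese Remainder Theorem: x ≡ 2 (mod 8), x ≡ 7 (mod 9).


m₁ = 8, m₂ = 9, gcd = 1, so CRT applies. M = m₁·m₂ = 72
Let M₁ = M/m₁ = 9, M₂ = M/m₂ = 8
Find y₁ ≡ M₁⁻¹ (mod m₁): 9⁻¹ ≡ 1 (mod 8)
Find y₂ ≡ M₂⁻¹ (mod m₂): 8⁻¹ ≡ 8 (mod 9)
x = a₁·M₁·y₁ + a₂·M₂·y₂ = 2·9·1 + 7·8·8 = 466
Reduce mod 72: x ≡ 34
Check: 34 mod 8 = 2 ✓, 34 mod 9 = 7 ✓

x ≡ 34 (mod 72)


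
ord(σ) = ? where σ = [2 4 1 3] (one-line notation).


Cycle decomposition: (1 2 4 3)
Cycle lengths: 4
Order = lcm(4) = 4

ord(σ) = 4


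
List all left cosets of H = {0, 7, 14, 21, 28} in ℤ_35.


H = {0, 7, 14, 21, 28}, |H| = 5
Number of cosets = |G|/|H| = 35/5 = 7
0 + H = {0, 7, 14, 21, 28}
1 + H = {1, 8, 15, 22, 29}
2 + H = {2, 9, 16, 23, 30}
3 + H = {3, 10, 17, 24, 31}
4 + H = {4, 11, 18, 25, 32}
5 + H = {5, 12, 19, 26, 33}
6 + H = {6, 13, 20, 27, 34}

Cosets: 0+H={0,7,14,21,28}; 1+H={1,8,15,22,29}; 2+H={2,9,16,23,30}; 3+H={3,10,17,24,31}; 4+H={4,11,18,25,32}; 5+H={5,12,19,26,33}; 6+H={6,13,20,27,34}


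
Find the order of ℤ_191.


ℤ_n has n elements.

|ℤ_191| = 191


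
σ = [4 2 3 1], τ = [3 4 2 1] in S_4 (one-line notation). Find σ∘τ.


σ∘τ: apply τ first, then σ
1 →τ 3 →σ 3
2 →τ 4 →σ 1
3 →τ 2 →σ 2
4 →τ 1 →σ 4

σ∘τ = [3 1 2 4]


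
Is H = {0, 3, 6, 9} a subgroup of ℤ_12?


Subgroup test for H = {0, 3, 6, 9} in (ℤ_12, +):
(1) 0 ∈ H? Yes
(2) Closure: for all a,b ∈ H, (a+b) mod 12 ∈ H? Yes
(3) Inverses: for all a ∈ H, -a mod 12 ∈ H? Yes

Yes, H is a subgroup of ℤ_12


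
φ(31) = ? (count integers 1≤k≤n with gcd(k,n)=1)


Factor n: 31 = 31
φ(n) = n · ∏(1 - 1/p) over distinct primes p | n
φ(31) = 31 · (1 - 1/31) = 30

φ(31) = 30


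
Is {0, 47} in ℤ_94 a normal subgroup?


H = {0, 47} in ℤ_94
ℤ_94 is abelian; every subgroup of an abelian group is normal

Yes, normal subgroup


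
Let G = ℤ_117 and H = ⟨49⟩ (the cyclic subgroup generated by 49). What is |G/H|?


|⟨49⟩| = n / gcd(49, 117) = 117 / 1 = 117
H is normal (ℤ_117 is abelian).
|G/H| = |G| / |H| = 117 / 117 = 1

|G/H| = 1


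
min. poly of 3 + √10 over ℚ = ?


Let α = 3 + √10. Then α - 3 = √10, so (α - 3)² = 10, giving α² - 6α - 1 = 0. Degree 2 and α ∉ ℚ, so this is the minimal polynomial.

Minimal polynomial: x² - 6x - 1


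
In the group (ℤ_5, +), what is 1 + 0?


Operation: addition mod 5
1 + 0 = (a + b) mod 5 with a = 1, b = 0

1 + 0 = 1


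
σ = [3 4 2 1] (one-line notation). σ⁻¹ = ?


To find σ⁻¹, swap domain and range:
σ(1) = 3 → σ⁻¹(3) = 1
σ(2) = 4 → σ⁻¹(4) = 2
σ(3) = 2 → σ⁻¹(2) = 3
σ(4) = 1 → σ⁻¹(1) = 4

σ⁻¹ = [4 3 1 2]


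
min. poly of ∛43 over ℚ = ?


∛43 satisfies x³ - 43 = 0, irreducible over ℚ (no rational root; 43 is not a perfect cube)

Minimal polynomial: x³ - 43


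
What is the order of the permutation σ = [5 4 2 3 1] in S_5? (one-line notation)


Cycle decomposition: (1 5) (2 4 3)
Cycle lengths: 2, 3
Order = lcm(2, 3) = 6

ord(σ) = 6


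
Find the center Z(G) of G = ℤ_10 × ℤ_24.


Z(G) = {g ∈ G | gx = xg for all x ∈ G}
Direct product of abelian groups is abelian, so Z(G) = G

Z(ℤ_10 × ℤ_24) = ℤ_10 × ℤ_24


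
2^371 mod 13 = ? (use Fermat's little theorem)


Fermat's little theorem: if p is prime and gcd(a,p)=1, then a^(p-1) ≡ 1 (mod p)
p = 13 is prime, gcd(2,13) = 1
Reduce exponent: 371 mod 12 = 11
So 2^371 ≡ 2^11 (mod 13)
2^11 mod 13 = 7

2^371 ≡ 7 (mod 13)


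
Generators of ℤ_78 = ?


g generates ℤ_n iff gcd(g,n) = 1
Prime factors of 78: 2, 3, 13
Generators are g ∈ {1,...,77} not divisible by any of these primes.
Generators: {1, 5, 7, 11, 17, 19, 23, 25, 29, 31, 35, 37, 41, 43, 47, 49, 53, 55, 59, 61, 67, 71, 73, 77}
Number of generators = φ(78) = 24

Generators of ℤ_78 = {1, 5, 7, 11, 17, 19, 23, 25, 29, 31, 35, 37, 41, 43, 47, 49, 53, 55, 59, 61, 67, 71, 73, 77}


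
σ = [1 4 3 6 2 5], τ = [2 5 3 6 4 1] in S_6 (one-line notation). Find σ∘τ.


σ∘τ: apply τ first, then σ
1 →τ 2 →σ 4
2 →τ 5 →σ 2
3 →τ 3 →σ 3
4 →τ 6 →σ 5
5 →τ 4 →σ 6
6 →τ 1 →σ 1

σ∘τ = [4 2 3 5 6 1]


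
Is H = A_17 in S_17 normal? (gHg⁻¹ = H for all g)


H = A_17 in S_17
A_17 has index 2 in S_17, and every subgroup of index 2 is normal

Yes, normal subgroup


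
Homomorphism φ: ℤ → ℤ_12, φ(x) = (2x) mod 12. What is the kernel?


Kernel = preimage of identity
ker(φ) = {x ∈ ℤ : 2x ≡ 0 (mod 12)}. gcd(2,12) = 2, so 2x ≡ 0 (mod 12) ⟺ x ≡ 0 (mod 12/2 = 6). Hence ker(φ) = 6ℤ

ker(φ) = 6ℤ


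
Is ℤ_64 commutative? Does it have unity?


ℤ_64 is a commutative ring with unity 1; 64 = 2×32 is composite, so 2·32 ≡ 0 gives zero divisors (not an integral domain)
Commutative: Yes
Integral domain: No
Has unity: Yes

ℤ_64: Commutative=Yes, Unity=Yes


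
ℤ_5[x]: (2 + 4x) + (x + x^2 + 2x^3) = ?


Add coefficients mod 5:
x^0: 2 + 0 = 2 (mod 5)
x^1: 4 + 1 = 0 (mod 5)
x^2: 0 + 1 = 1 (mod 5)
x^3: 0 + 2 = 2 (mod 5)
Result: 2 + x^2 + 2x^3

f + g = 2 + x^2 + 2x^3


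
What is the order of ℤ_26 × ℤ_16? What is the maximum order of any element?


|ℤ_26 × ℤ_16| = 26 × 16 = 416
Max element order = lcm(26,16) = 208
Cyclic? No (gcd=2)

|ℤ_26×ℤ_16| = 416, max element order = 208


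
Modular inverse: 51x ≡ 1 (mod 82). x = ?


Use the extended Euclidean algorithm to write 1 = 51·s + 82·t; then s mod 82 is the inverse.
Euclidean algorithm:
  51 = 0·82 + 51
  82 = 1·51 + 31
  51 = 1·31 + 20
  31 = 1·20 + 11
  20 = 1·11 + 9
  11 = 1·9 + 2
  9 = 4·2 + 1
  2 = 2·1 + 0
gcd(51,82) = 1
Back-substitution gives: 51·(37) + 82·(-23) = 1
So 51⁻¹ ≡ 37 ≡ 37 (mod 82)
Check: 51 × 37 = 1887 ≡ 1 (mod 82) ✓

51⁻¹ ≡ 37 (mod 82)


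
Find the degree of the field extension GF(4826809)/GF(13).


GF(4826809) = GF(13^6), so the extension degree is 6

[GF(4826809)/GF(13)] = 6


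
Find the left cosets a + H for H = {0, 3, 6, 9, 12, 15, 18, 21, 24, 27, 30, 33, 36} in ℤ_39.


H = {0, 3, 6, 9, 12, 15, 18, 21, 24, 27, 30, 33, 36}, |H| = 13
Number of cosets = |G|/|H| = 39/13 = 3
0 + H = {0, 3, 6, 9, 12, 15, 18, 21, 24, 27, 30, 33, 36}
1 + H = {1, 4, 7, 10, 13, 16, 19, 22, 25, 28, 31, 34, 37}
2 + H = {2, 5, 8, 11, 14, 17, 20, 23, 26, 29, 32, 35, 38}

Cosets: 0+H={0,3,6,9,12,15,18,21,24,27,30,33,36}; 1+H={1,4,7,10,13,16,19,22,25,28,31,34,37}; 2+H={2,5,8,11,14,17,20,23,26,29,32,35,38}


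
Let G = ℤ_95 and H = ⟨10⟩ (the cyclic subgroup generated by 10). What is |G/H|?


|⟨10⟩| = n / gcd(10, 95) = 95 / 5 = 19
H is normal (ℤ_95 is abelian).
|G/H| = |G| / |H| = 95 / 19 = 5

|G/H| = 5


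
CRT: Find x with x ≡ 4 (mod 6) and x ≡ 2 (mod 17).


m₁ = 6, m₂ = 17, gcd = 1, so CRT applies. M = m₁·m₂ = 102
Let M₁ = M/m₁ = 17, M₂ = M/m₂ = 6
Find y₁ ≡ M₁⁻¹ (mod m₁): 17⁻¹ ≡ 5 (mod 6)
Find y₂ ≡ M₂⁻¹ (mod m₂): 6⁻¹ ≡ 3 (mod 17)
x = a₁·M₁·y₁ + a₂·M₂·y₂ = 4·17·5 + 2·6·3 = 376
Reduce mod 102: x ≡ 70
Check: 70 mod 6 = 4 ✓, 70 mod 17 = 2 ✓

x ≡ 70 (mod 102)


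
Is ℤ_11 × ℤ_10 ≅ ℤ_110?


Comparing ℤ_11 × ℤ_10 and ℤ_110:
gcd(11,10) = 1, so ℤ_11 × ℤ_10 ≅ ℤ_110 (CRT)

Yes, ℤ_11 × ℤ_10 ≅ ℤ_110


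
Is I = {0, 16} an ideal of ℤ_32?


Check ideal conditions for I = {0, 16} in ℤ_32:
(1) I is an additive subgroup? Yes
(2) For r ∈ ℤ_32 and a ∈ I: r·a ∈ I? Yes

Yes, I is an ideal of ℤ_32


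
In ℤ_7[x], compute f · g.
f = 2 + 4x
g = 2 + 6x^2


Expand and collect like terms; reduce coefficients mod 7:
x^0: 2·2 = 4 ≡ 4 (mod 7)
x^1: 2·0 + 4·2 = 8 ≡ 1 (mod 7)
x^2: 2·6 + 4·0 = 12 ≡ 5 (mod 7)
x^3: 4·6 = 24 ≡ 3 (mod 7)
Result: 4 + x + 5x^2 + 3x^3

f · g = 4 + x + 5x^2 + 3x^3


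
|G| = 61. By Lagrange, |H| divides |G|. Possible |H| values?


Lagrange's theorem: |H| divides |G|
|G| = 61
Divisors of 61: 1, 61

Possible subgroup orders: {1, 61}


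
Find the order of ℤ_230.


ℤ_n has n elements.

|ℤ_230| = 230


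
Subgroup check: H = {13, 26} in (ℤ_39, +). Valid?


Subgroup test for H = {13, 26} in (ℤ_39, +):
(1) 0 ∈ H? No
(2) Closure: for all a,b ∈ H, (a+b) mod 39 ∈ H? No  [counterexample: 13 + 26 = 0 ∉ H]
(3) Inverses: for all a ∈ H, -a mod 39 ∈ H? Yes

No, H is not a subgroup of ℤ_39


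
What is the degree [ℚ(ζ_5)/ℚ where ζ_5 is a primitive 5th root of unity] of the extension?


[ℚ(ζ_n):ℚ] = deg Φ_n(x) = φ(n). Here φ(5) = 4

[ℚ(ζ_5)/ℚ where ζ_5 is a primitive 5th root of unity] = 4


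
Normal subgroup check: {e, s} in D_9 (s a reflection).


H = {e, s} in D_9 (s a reflection)
r·s·r⁻¹ = sr⁻² ≠ s for n ≥ 3, so {e, s} is not closed under conjugation

No, not a normal subgroup


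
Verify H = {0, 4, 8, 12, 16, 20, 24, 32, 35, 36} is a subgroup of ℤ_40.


Subgroup test for H = {0, 4, 8, 12, 16, 20, 24, 32, 35, 36} in (ℤ_40, +):
(1) 0 ∈ H? Yes
(2) Closure: for all a,b ∈ H, (a+b) mod 40 ∈ H? No  [counterexample: 4 + 24 = 28 ∉ H]
(3) Inverses: for all a ∈ H, -a mod 40 ∈ H? No

No, H is not a subgroup of ℤ_40


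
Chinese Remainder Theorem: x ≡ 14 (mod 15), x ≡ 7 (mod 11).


m₁ = 15, m₂ = 11, gcd = 1, so CRT applies. M = m₁·m₂ = 165
Let M₁ = M/m₁ = 11, M₂ = M/m₂ = 15
Find y₁ ≡ M₁⁻¹ (mod m₁): 11⁻¹ ≡ 11 (mod 15)
Find y₂ ≡ M₂⁻¹ (mod m₂): 15⁻¹ ≡ 3 (mod 11)
x = a₁·M₁·y₁ + a₂·M₂·y₂ = 14·11·11 + 7·15·3 = 2009
Reduce mod 165: x ≡ 29
Check: 29 mod 15 = 14 ✓, 29 mod 11 = 7 ✓

x ≡ 29 (mod 165)


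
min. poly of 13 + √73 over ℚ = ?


Let α = 13 + √73. Then α - 13 = √73, so (α - 13)² = 73, giving α² - 26α + 96 = 0. Degree 2 and α ∉ ℚ, so this is the minimal polynomial.

Minimal polynomial: x² - 26x + 96


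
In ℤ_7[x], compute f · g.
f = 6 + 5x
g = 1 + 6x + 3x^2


Expand and collect like terms; reduce coefficients mod 7:
x^0: 6·1 = 6 ≡ 6 (mod 7)
x^1: 6·6 + 5·1 = 41 ≡ 6 (mod 7)
x^2: 6·3 + 5·6 = 48 ≡ 6 (mod 7)
x^3: 5·3 = 15 ≡ 1 (mod 7)
Result: 6 + 6x + 6x^2 + x^3

f · g = 6 + 6x + 6x^2 + x^3


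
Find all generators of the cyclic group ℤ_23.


g generates ℤ_n iff gcd(g,n) = 1
Prime factors of 23: 23
Generators are g ∈ {1,...,22} not divisible by any of these primes.
Generators: {1, 2, 3, 4, 5, 6, 7, 8, 9, 10, 11, 12, 13, 14, 15, 16, 17, 18, 19, 20, 21, 22}
Number of generators = φ(23) = 22

Generators of ℤ_23 = {1, 2, 3, 4, 5, 6, 7, 8, 9, 10, 11, 12, 13, 14, 15, 16, 17, 18, 19, 20, 21, 22}


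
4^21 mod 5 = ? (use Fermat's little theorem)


Fermat's little theorem: if p is prime and gcd(a,p)=1, then a^(p-1) ≡ 1 (mod p)
p = 5 is prime, gcd(4,5) = 1
Reduce exponent: 21 mod 4 = 1
So 4^21 ≡ 4^1 (mod 5)
4^1 mod 5 = 4

4^21 ≡ 4 (mod 5)


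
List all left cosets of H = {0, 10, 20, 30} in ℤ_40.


H = {0, 10, 20, 30}, |H| = 4
Number of cosets = |G|/|H| = 40/4 = 10
0 + H = {0, 10, 20, 30}
1 + H = {1, 11, 21, 31}
2 + H = {2, 12, 22, 32}
3 + H = {3, 13, 23, 33}
4 + H = {4, 14, 24, 34}
5 + H = {5, 15, 25, 35}
6 + H = {6, 16, 26, 36}
7 + H = {7, 17, 27, 37}
8 + H = {8, 18, 28, 38}
9 + H = {9, 19, 29, 39}

Cosets: 0+H={0,10,20,30}; 1+H={1,11,21,31}; 2+H={2,12,22,32}; 3+H={3,13,23,33}; 4+H={4,14,24,34}; 5+H={5,15,25,35}; 6+H={6,16,26,36}; 7+H={7,17,27,37}; 8+H={8,18,28,38}; 9+H={9,19,29,39}


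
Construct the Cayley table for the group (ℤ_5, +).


Elements: {0, 1, 2, 3, 4}
Operation: addition mod 5
Entry (a, b) = (a + b) mod 5

Cayley table:
  | 0 | 1 | 2 | 3 | 4
0 | 0 | 1 | 2 | 3 | 4
1 | 1 | 2 | 3 | 4 | 0
2 | 2 | 3 | 4 | 0 | 1
3 | 3 | 4 | 0 | 1 | 2
4 | 4 | 0 | 1 | 2 | 3


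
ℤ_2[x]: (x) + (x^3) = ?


Add coefficients mod 2:
x^0: 0 + 0 = 0 (mod 2)
x^1: 1 + 0 = 1 (mod 2)
x^2: 0 + 0 = 0 (mod 2)
x^3: 0 + 1 = 1 (mod 2)
Result: x + x^3

f + g = x + x^3


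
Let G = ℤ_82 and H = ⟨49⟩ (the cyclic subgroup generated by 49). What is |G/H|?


|⟨49⟩| = n / gcd(49, 82) = 82 / 1 = 82
H is normal (ℤ_82 is abelian).
|G/H| = |G| / |H| = 82 / 82 = 1

|G/H| = 1


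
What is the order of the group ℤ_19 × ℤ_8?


|A × B| = |A| · |B|
|ℤ_19 × ℤ_8| = 19 × 8 = 152

|ℤ_19 × ℤ_8| = 152


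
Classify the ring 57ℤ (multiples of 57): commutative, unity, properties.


57ℤ is a commutative ring under +,× but has no multiplicative identity (1 ∉ 57ℤ); it has no zero divisors, but without unity it is not an integral domain
Commutative: Yes
Integral domain: No
Has unity: No

57ℤ (multiples of 57): Commutative=Yes, Unity=No


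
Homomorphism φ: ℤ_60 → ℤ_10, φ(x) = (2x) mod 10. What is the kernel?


Kernel = preimage of identity
ker(φ) = {x ∈ ℤ_60 : 2x ≡ 0 (mod 10)}. Since 10 | 60, φ is well-defined. The kernel is the cyclic subgroup ⟨5⟩ of ℤ_60 (order 12), i.e. {0, 5, 10, 15, 20, 25, 30, 35, 40, 45, 50, 55}

ker(φ) = {0, 5, 10, 15, 20, 25, 30, 35, 40, 45, 50, 55}


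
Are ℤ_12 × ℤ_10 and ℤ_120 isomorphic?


Comparing ℤ_12 × ℤ_10 and ℤ_120:
gcd(12,10) = 2 ≠ 1. Max element order in ℤ_12×ℤ_10 is lcm(12,10) = 60 < 120, so it has no element of order 120

No, ℤ_12 × ℤ_10 ≇ ℤ_120


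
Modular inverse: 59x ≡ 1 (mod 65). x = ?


Use the extended Euclidean algorithm to write 1 = 59·s + 65·t; then s mod 65 is the inverse.
Euclidean algorithm:
  59 = 0·65 + 59
  65 = 1·59 + 6
  59 = 9·6 + 5
  6 = 1·5 + 1
  5 = 5·1 + 0
gcd(59,65) = 1
Back-substitution gives: 59·(-11) + 65·(10) = 1
So 59⁻¹ ≡ -11 ≡ 54 (mod 65)
Check: 59 × 54 = 3186 ≡ 1 (mod 65) ✓

59⁻¹ ≡ 54 (mod 65)


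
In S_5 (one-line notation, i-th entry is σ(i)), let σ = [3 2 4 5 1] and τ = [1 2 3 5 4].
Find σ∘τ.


σ∘τ: apply τ first, then σ
1 →τ 1 →σ 3
2 →τ 2 →σ 2
3 →τ 3 →σ 4
4 →τ 5 →σ 1
5 →τ 4 →σ 5

σ∘τ = [3 2 4 1 5]


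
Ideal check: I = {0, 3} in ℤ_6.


Check ideal conditions for I = {0, 3} in ℤ_6:
(1) I is an additive subgroup? Yes
(2) For r ∈ ℤ_6 and a ∈ I: r·a ∈ I? Yes

Yes, I is an ideal of ℤ_6


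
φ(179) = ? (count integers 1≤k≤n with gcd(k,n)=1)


Factor n: 179 = 179
φ(n) = n · ∏(1 - 1/p) over distinct primes p | n
φ(179) = 179 · (1 - 1/179) = 178

φ(179) = 178


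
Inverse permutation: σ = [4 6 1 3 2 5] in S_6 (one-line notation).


To find σ⁻¹, swap domain and range:
σ(1) = 4 → σ⁻¹(4) = 1
σ(2) = 6 → σ⁻¹(6) = 2
σ(3) = 1 → σ⁻¹(1) = 3
σ(4) = 3 → σ⁻¹(3) = 4
σ(5) = 2 → σ⁻¹(2) = 5
σ(6) = 5 → σ⁻¹(5) = 6

σ⁻¹ = [3 5 4 1 6 2]


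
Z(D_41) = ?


Z(G) = {g ∈ G | gx = xg for all x ∈ G}
For odd n, Z(D_n) = {e}: no nontrivial rotation commutes with all reflections

Z(D_41) = {e}


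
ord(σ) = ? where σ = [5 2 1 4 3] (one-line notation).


Cycle decomposition: (1 5 3)
Cycle lengths: 3
Order = lcm(3) = 3

ord(σ) = 3


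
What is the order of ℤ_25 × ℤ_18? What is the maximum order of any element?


|ℤ_25 × ℤ_18| = 25 × 18 = 450
Max element order = lcm(25,18) = 450
Cyclic? Yes (gcd=1)

|ℤ_25×ℤ_18| = 450, max element order = 450


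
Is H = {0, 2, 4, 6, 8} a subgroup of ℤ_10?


Subgroup test for H = {0, 2, 4, 6, 8} in (ℤ_10, +):
(1) 0 ∈ H? Yes
(2) Closure: for all a,b ∈ H, (a+b) mod 10 ∈ H? Yes
(3) Inverses: for all a ∈ H, -a mod 10 ∈ H? Yes

Yes, H is a subgroup of ℤ_10


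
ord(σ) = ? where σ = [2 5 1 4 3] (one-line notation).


Cycle decomposition: (1 2 5 3)
Cycle lengths: 4
Order = lcm(4) = 4

ord(σ) = 4


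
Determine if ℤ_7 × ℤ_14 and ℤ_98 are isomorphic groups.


Comparing ℤ_7 × ℤ_14 and ℤ_98:
gcd(7,14) = 7 ≠ 1. Max element order in ℤ_7×ℤ_14 is lcm(7,14) = 14 < 98, so it has no element of order 98

No, ℤ_7 × ℤ_14 ≇ ℤ_98


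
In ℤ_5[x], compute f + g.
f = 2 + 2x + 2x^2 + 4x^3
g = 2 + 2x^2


Add coefficients mod 5:
x^0: 2 + 2 = 4 (mod 5)
x^1: 2 + 0 = 2 (mod 5)
x^2: 2 + 2 = 4 (mod 5)
x^3: 4 + 0 = 4 (mod 5)
Result: 4 + 2x + 4x^2 + 4x^3

f + g = 4 + 2x + 4x^2 + 4x^3


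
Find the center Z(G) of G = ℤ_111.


Z(G) = {g ∈ G | gx = xg for all x ∈ G}
ℤ_111 is abelian, so Z(G) = G

Z(ℤ_111) = ℤ_111


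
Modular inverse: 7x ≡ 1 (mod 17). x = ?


Use the extended Euclidean algorithm to write 1 = 7·s + 17·t; then s mod 17 is the inverse.
Euclidean algorithm:
  7 = 0·17 + 7
  17 = 2·7 + 3
  7 = 2·3 + 1
  3 = 3·1 + 0
gcd(7,17) = 1
Back-substitution gives: 7·(5) + 17·(-2) = 1
So 7⁻¹ ≡ 5 ≡ 5 (mod 17)
Check: 7 × 5 = 35 ≡ 1 (mod 17) ✓

7⁻¹ ≡ 5 (mod 17)


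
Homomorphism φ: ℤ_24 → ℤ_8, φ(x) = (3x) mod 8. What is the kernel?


Kernel = preimage of identity
ker(φ) = {x ∈ ℤ_24 : 3x ≡ 0 (mod 8)}. Since 8 | 24, φ is well-defined. The kernel is the cyclic subgroup ⟨8⟩ of ℤ_24 (order 3), i.e. {0, 8, 16}

ker(φ) = {0, 8, 16}


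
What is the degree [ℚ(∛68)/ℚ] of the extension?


∛68 has minimal polynomial x³ - 68 (irreducible over ℚ since 68 is not a perfect cube)

[ℚ(∛68)/ℚ] = 3


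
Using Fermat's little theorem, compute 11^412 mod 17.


Fermat's little theorem: if p is prime and gcd(a,p)=1, then a^(p-1) ≡ 1 (mod p)
p = 17 is prime, gcd(11,17) = 1
Reduce exponent: 412 mod 16 = 12
So 11^412 ≡ 11^12 (mod 17)
11^12 mod 17 = 13

11^412 ≡ 13 (mod 17)


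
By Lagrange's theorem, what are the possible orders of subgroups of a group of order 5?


Lagrange's theorem: |H| divides |G|
|G| = 5
Divisors of 5: 1, 5

Possible subgroup orders: {1, 5}


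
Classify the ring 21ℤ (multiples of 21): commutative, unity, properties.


21ℤ is a commutative ring under +,× but has no multiplicative identity (1 ∉ 21ℤ); it has no zero divisors, but without unity it is not an integral domain
Commutative: Yes
Integral domain: No
Has unity: No

21ℤ (multiples of 21): Commutative=Yes, Unity=No


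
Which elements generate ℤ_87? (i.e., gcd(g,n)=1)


g generates ℤ_n iff gcd(g,n) = 1
Prime factors of 87: 3, 29
Generators are g ∈ {1,...,86} not divisible by any of these primes.
Generators: {1, 2, 4, 5, 7, 8, 10, 11, 13, 14, 16, 17, 19, 20, 22, 23, 25, 26, 28, 31, 32, 34, 35, 37, 38, 40, 41, 43, 44, 46, 47, 49, 50, 52, 53, 55, 56, 59, 61, 62, 64, 65, 67, 68, 70, 71, 73, 74, 76, 77, 79, 80, 82, 83, 85, 86}
Number of generators = φ(87) = 56

Generators of ℤ_87 = {1, 2, 4, 5, 7, 8, 10, 11, 13, 14, 16, 17, 19, 20, 22, 23, 25, 26, 28, 31, 32, 34, 35, 37, 38, 40, 41, 43, 44, 46, 47, 49, 50, 52, 53, 55, 56, 59, 61, 62, 64, 65, 67, 68, 70, 71, 73, 74, 76, 77, 79, 80, 82, 83, 85, 86}


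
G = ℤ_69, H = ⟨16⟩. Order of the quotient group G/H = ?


|⟨16⟩| = n / gcd(16, 69) = 69 / 1 = 69
H is normal (ℤ_69 is abelian).
|G/H| = |G| / |H| = 69 / 69 = 1

|G/H| = 1


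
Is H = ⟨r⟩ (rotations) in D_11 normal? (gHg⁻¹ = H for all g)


H = ⟨r⟩ (rotations) in D_11
The rotation subgroup ⟨r⟩ has index 2 in D_11, so it is normal

Yes, normal subgroup


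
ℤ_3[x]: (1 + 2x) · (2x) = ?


Expand and collect like terms; reduce coefficients mod 3:
x^0: 1·0 = 0 ≡ 0 (mod 3)
x^1: 1·2 + 2·0 = 2 ≡ 2 (mod 3)
x^2: 2·2 = 4 ≡ 1 (mod 3)
Result: 2x + x^2

f · g = 2x + x^2


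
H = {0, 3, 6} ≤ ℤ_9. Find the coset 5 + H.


5 + H = {5 + h (mod 9) : h ∈ H}
5+0=5, 5+3=8, 5+6=2
5 + H = {2, 5, 8} = 2 + H

5 + H = {2, 5, 8}


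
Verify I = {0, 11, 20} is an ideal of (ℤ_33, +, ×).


Check ideal conditions for I = {0, 11, 20} in ℤ_33:
(1) I is an additive subgroup? No
(2) For r ∈ ℤ_33 and a ∈ I: r·a ∈ I? No  [counterexample: r=2, a=11, r·a mod 33 = 22 ∉ I]

No, I is not an ideal of ℤ_33


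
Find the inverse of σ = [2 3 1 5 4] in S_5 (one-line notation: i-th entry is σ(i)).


To find σ⁻¹, swap domain and range:
σ(1) = 2 → σ⁻¹(2) = 1
σ(2) = 3 → σ⁻¹(3) = 2
σ(3) = 1 → σ⁻¹(1) = 3
σ(4) = 5 → σ⁻¹(5) = 4
σ(5) = 4 → σ⁻¹(4) = 5

σ⁻¹ = [3 1 2 5 4]


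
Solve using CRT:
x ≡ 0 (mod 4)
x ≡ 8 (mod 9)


m₁ = 4, m₂ = 9, gcd = 1, so CRT applies. M = m₁·m₂ = 36
Let M₁ = M/m₁ = 9, M₂ = M/m₂ = 4
Find y₁ ≡ M₁⁻¹ (mod m₁): 9⁻¹ ≡ 1 (mod 4)
Find y₂ ≡ M₂⁻¹ (mod m₂): 4⁻¹ ≡ 7 (mod 9)
x = a₁·M₁·y₁ + a₂·M₂·y₂ = 0·9·1 + 8·4·7 = 224
Reduce mod 36: x ≡ 8
Check: 8 mod 4 = 0 ✓, 8 mod 9 = 8 ✓

x ≡ 8 (mod 36)


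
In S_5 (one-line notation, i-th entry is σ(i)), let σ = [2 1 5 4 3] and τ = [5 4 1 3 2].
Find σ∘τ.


σ∘τ: apply τ first, then σ
1 →τ 5 →σ 3
2 →τ 4 →σ 4
3 →τ 1 →σ 2
4 →τ 3 →σ 5
5 →τ 2 →σ 1

σ∘τ = [3 4 2 5 1]


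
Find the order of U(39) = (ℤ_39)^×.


U(n) is the group of units mod n; |U(n)| = φ(n)
|U(39)| = φ(39) = 24

|U(39) = (ℤ_39)^×| = 24


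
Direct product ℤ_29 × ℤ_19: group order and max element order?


|ℤ_29 × ℤ_19| = 29 × 19 = 551
Max element order = lcm(29,19) = 551
Cyclic? Yes (gcd=1)

|ℤ_29×ℤ_19| = 551, max element order = 551


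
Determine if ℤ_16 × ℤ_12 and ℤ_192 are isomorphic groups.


Comparing ℤ_16 × ℤ_12 and ℤ_192:
gcd(16,12) = 4 ≠ 1. Max element order in ℤ_16×ℤ_12 is lcm(16,12) = 48 < 192, so it has no element of order 192

No, ℤ_16 × ℤ_12 ≇ ℤ_192


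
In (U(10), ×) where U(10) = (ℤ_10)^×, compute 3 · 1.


Operation: multiplication mod 10
3 · 1 = (a × b) mod 10 with a = 3, b = 1

3 · 1 = 3


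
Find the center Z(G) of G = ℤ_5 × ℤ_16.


Z(G) = {g ∈ G | gx = xg for all x ∈ G}
Direct product of abelian groups is abelian, so Z(G) = G

Z(ℤ_5 × ℤ_16) = ℤ_5 × ℤ_16


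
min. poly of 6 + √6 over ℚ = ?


Let α = 6 + √6. Then α - 6 = √6, so (α - 6)² = 6, giving α² - 12α + 30 = 0. Degree 2 and α ∉ ℚ, so this is the minimal polynomial.

Minimal polynomial: x² - 12x + 30


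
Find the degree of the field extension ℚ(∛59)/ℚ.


∛59 has minimal polynomial x³ - 59 (irreducible over ℚ since 59 is not a perfect cube)

[ℚ(∛59)/ℚ] = 3


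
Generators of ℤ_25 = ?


g generates ℤ_n iff gcd(g,n) = 1
Prime factors of 25: 5
Generators are g ∈ {1,...,24} not divisible by any of these primes.
Generators: {1, 2, 3, 4, 6, 7, 8, 9, 11, 12, 13, 14, 16, 17, 18, 19, 21, 22, 23, 24}
Number of generators = φ(25) = 20

Generators of ℤ_25 = {1, 2, 3, 4, 6, 7, 8, 9, 11, 12, 13, 14, 16, 17, 18, 19, 21, 22, 23, 24}


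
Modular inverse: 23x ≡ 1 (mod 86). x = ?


Use the extended Euclidean algorithm to write 1 = 23·s + 86·t; then s mod 86 is the inverse.
Euclidean algorithm:
  23 = 0·86 + 23
  86 = 3·23 + 17
  23 = 1·17 + 6
  17 = 2·6 + 5
  6 = 1·5 + 1
  5 = 5·1 + 0
gcd(23,86) = 1
Back-substitution gives: 23·(15) + 86·(-4) = 1
So 23⁻¹ ≡ 15 ≡ 15 (mod 86)
Check: 23 × 15 = 345 ≡ 1 (mod 86) ✓

23⁻¹ ≡ 15 (mod 86)


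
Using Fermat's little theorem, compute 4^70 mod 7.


Fermat's little theorem: if p is prime and gcd(a,p)=1, then a^(p-1) ≡ 1 (mod p)
p = 7 is prime, gcd(4,7) = 1
Reduce exponent: 70 mod 6 = 4
So 4^70 ≡ 4^4 (mod 7)
4^4 mod 7 = 4

4^70 ≡ 4 (mod 7)


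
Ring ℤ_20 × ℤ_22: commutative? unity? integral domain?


Direct product ring; commutative with unity (1,1); but (1,0)·(0,1) = (0,0) gives zero divisors, so not an integral domain
Commutative: Yes
Integral domain: No
Has unity: Yes

ℤ_20 × ℤ_22: Commutative=Yes, Unity=Yes


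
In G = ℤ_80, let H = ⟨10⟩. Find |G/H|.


|⟨10⟩| = n / gcd(10, 80) = 80 / 10 = 8
H is normal (ℤ_80 is abelian).
|G/H| = |G| / |H| = 80 / 8 = 10

|G/H| = 10


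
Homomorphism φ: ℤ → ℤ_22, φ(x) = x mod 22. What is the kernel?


Kernel = preimage of identity
ker(φ) = {x ∈ ℤ : x ≡ 0 (mod 22)} = 22ℤ = {0, ±22, ±44, ...}

ker(φ) = 22ℤ


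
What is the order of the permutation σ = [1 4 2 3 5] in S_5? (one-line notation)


Cycle decomposition: (2 4 3)
Cycle lengths: 3
Order = lcm(3) = 3

ord(σ) = 3


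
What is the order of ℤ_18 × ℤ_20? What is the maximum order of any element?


|ℤ_18 × ℤ_20| = 18 × 20 = 360
Max element order = lcm(18,20) = 180
Cyclic? No (gcd=2)

|ℤ_18×ℤ_20| = 360, max element order = 180


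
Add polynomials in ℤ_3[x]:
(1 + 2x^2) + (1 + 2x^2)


Add coefficients mod 3:
x^0: 1 + 1 = 2 (mod 3)
x^1: 0 + 0 = 0 (mod 3)
x^2: 2 + 2 = 1 (mod 3)
Result: 2 + x^2

f + g = 2 + x^2


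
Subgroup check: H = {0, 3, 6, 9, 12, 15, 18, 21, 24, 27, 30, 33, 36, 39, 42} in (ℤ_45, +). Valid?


Subgroup test for H = {0, 3, 6, 9, 12, 15, 18, 21, 24, 27, 30, 33, 36, 39, 42} in (ℤ_45, +):
(1) 0 ∈ H? Yes
(2) Closure: for all a,b ∈ H, (a+b) mod 45 ∈ H? Yes
(3) Inverses: for all a ∈ H, -a mod 45 ∈ H? Yes

Yes, H is a subgroup of ℤ_45


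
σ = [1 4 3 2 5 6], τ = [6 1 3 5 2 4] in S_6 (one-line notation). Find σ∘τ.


σ∘τ: apply τ first, then σ
1 →τ 6 →σ 6
2 →τ 1 →σ 1
3 →τ 3 →σ 3
4 →τ 5 →σ 5
5 →τ 2 →σ 4
6 →τ 4 →σ 2

σ∘τ = [6 1 3 5 4 2]


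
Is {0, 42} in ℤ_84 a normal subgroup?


H = {0, 42} in ℤ_84
ℤ_84 is abelian; every subgroup of an abelian group is normal

Yes, normal subgroup


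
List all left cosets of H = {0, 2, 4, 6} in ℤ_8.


H = {0, 2, 4, 6}, |H| = 4
Number of cosets = |G|/|H| = 8/4 = 2
0 + H = {0, 2, 4, 6}
1 + H = {1, 3, 5, 7}

Cosets: 0+H={0,2,4,6}; 1+H={1,3,5,7}


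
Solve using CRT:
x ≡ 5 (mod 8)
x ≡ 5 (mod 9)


m₁ = 8, m₂ = 9, gcd = 1, so CRT applies. M = m₁·m₂ = 72
Let M₁ = M/m₁ = 9, M₂ = M/m₂ = 8
Find y₁ ≡ M₁⁻¹ (mod m₁): 9⁻¹ ≡ 1 (mod 8)
Find y₂ ≡ M₂⁻¹ (mod m₂): 8⁻¹ ≡ 8 (mod 9)
x = a₁·M₁·y₁ + a₂·M₂·y₂ = 5·9·1 + 5·8·8 = 365
Reduce mod 72: x ≡ 5
Check: 5 mod 8 = 5 ✓, 5 mod 9 = 5 ✓

x ≡ 5 (mod 72)


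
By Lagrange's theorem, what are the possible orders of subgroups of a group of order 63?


Lagrange's theorem: |H| divides |G|
|G| = 63
Divisors of 63: 1, 3, 7, 9, 21, 63

Possible subgroup orders: {1, 3, 7, 9, 21, 63}


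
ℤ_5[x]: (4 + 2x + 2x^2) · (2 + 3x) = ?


Expand and collect like terms; reduce coefficients mod 5:
x^0: 4·2 = 8 ≡ 3 (mod 5)
x^1: 4·3 + 2·2 = 16 ≡ 1 (mod 5)
x^2: 2·3 + 2·2 = 10 ≡ 0 (mod 5)
x^3: 2·3 = 6 ≡ 1 (mod 5)
Result: 3 + x + x^3

f · g = 3 + x + x^3


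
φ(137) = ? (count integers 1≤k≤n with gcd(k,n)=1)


Factor n: 137 = 137
φ(n) = n · ∏(1 - 1/p) over distinct primes p | n
φ(137) = 137 · (1 - 1/137) = 136

φ(137) = 136


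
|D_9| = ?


|D_n| = 2n (n rotations and n reflections)
|D_9| = 2×9 = 18

|D_9| = 18


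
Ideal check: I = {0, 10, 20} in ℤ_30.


Check ideal conditions for I = {0, 10, 20} in ℤ_30:
(1) I is an additive subgroup? Yes
(2) For r ∈ ℤ_30 and a ∈ I: r·a ∈ I? Yes

Yes, I is an ideal of ℤ_30


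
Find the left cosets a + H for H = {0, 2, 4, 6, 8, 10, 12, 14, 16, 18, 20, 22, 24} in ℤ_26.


H = {0, 2, 4, 6, 8, 10, 12, 14, 16, 18, 20, 22, 24}, |H| = 13
Number of cosets = |G|/|H| = 26/13 = 2
0 + H = {0, 2, 4, 6, 8, 10, 12, 14, 16, 18, 20, 22, 24}
1 + H = {1, 3, 5, 7, 9, 11, 13, 15, 17, 19, 21, 23, 25}

Cosets: 0+H={0,2,4,6,8,10,12,14,16,18,20,22,24}; 1+H={1,3,5,7,9,11,13,15,17,19,21,23,25}


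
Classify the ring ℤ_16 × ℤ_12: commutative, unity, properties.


Direct product ring; commutative with unity (1,1); but (1,0)·(0,1) = (0,0) gives zero divisors, so not an integral domain
Commutative: Yes
Integral domain: No
Has unity: Yes

ℤ_16 × ℤ_12: Commutative=Yes, Unity=Yes


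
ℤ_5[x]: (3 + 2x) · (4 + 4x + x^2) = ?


Expand and collect like terms; reduce coefficients mod 5:
x^0: 3·4 = 12 ≡ 2 (mod 5)
x^1: 3·4 + 2·4 = 20 ≡ 0 (mod 5)
x^2: 3·1 + 2·4 = 11 ≡ 1 (mod 5)
x^3: 2·1 = 2 ≡ 2 (mod 5)
Result: 2 + x^2 + 2x^3

f · g = 2 + x^2 + 2x^3


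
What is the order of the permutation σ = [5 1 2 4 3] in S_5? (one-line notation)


Cycle decomposition: (1 5 3 2)
Cycle lengths: 4
Order = lcm(4) = 4

ord(σ) = 4


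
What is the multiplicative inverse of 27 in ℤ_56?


Use the extended Euclidean algorithm to write 1 = 27·s + 56·t; then s mod 56 is the inverse.
Euclidean algorithm:
  27 = 0·56 + 27
  56 = 2·27 + 2
  27 = 13·2 + 1
  2 = 2·1 + 0
gcd(27,56) = 1
Back-substitution gives: 27·(27) + 56·(-13) = 1
So 27⁻¹ ≡ 27 ≡ 27 (mod 56)
Check: 27 × 27 = 729 ≡ 1 (mod 56) ✓

27⁻¹ ≡ 27 (mod 56)


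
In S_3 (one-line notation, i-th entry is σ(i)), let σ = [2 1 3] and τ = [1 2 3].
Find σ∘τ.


σ∘τ: apply τ first, then σ
1 →τ 1 →σ 2
2 →τ 2 →σ 1
3 →τ 3 →σ 3

σ∘τ = [2 1 3]


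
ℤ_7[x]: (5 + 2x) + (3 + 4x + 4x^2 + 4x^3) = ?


Add coefficients mod 7:
x^0: 5 + 3 = 1 (mod 7)
x^1: 2 + 4 = 6 (mod 7)
x^2: 0 + 4 = 4 (mod 7)
x^3: 0 + 4 = 4 (mod 7)
Result: 1 + 6x + 4x^2 + 4x^3

f + g = 1 + 6x + 4x^2 + 4x^3


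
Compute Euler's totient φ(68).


Factor n: 68 = 2^2 × 17
φ(n) = n · ∏(1 - 1/p) over distinct primes p | n
φ(68) = 68 · (1 - 1/2) · (1 - 1/17) = 32

φ(68) = 32


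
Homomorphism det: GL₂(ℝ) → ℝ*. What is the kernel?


Kernel = preimage of identity
ker(det) = {A | det(A) = 1} = SL₂(ℝ)

ker(det) = SL₂(ℝ)


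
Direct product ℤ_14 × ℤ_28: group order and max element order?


|ℤ_14 × ℤ_28| = 14 × 28 = 392
Max element order = lcm(14,28) = 28
Cyclic? No (gcd=14)

|ℤ_14×ℤ_28| = 392, max element order = 28


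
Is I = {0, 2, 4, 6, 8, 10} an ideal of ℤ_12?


Check ideal conditions for I = {0, 2, 4, 6, 8, 10} in ℤ_12:
(1) I is an additive subgroup? Yes
(2) For r ∈ ℤ_12 and a ∈ I: r·a ∈ I? Yes

Yes, I is an ideal of ℤ_12


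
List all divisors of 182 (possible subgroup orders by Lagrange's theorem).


Lagrange's theorem: |H| divides |G|
|G| = 182
Divisors of 182: 1, 2, 7, 13, 14, 26, 91, 182

Possible subgroup orders: {1, 2, 7, 13, 14, 26, 91, 182}


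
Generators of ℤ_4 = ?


g generates ℤ_n iff gcd(g,n) = 1
Checking each g ∈ {1,...,3}:
gcd(1,4) = 1
gcd(2,4) = 2
gcd(3,4) = 1
Generators: {1, 3}
Number of generators = φ(4) = 2

Generators of ℤ_4 = {1, 3}


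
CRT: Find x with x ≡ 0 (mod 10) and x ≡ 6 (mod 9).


m₁ = 10, m₂ = 9, gcd = 1, so CRT applies. M = m₁·m₂ = 90
Let M₁ = M/m₁ = 9, M₂ = M/m₂ = 10
Find y₁ ≡ M₁⁻¹ (mod m₁): 9⁻¹ ≡ 9 (mod 10)
Find y₂ ≡ M₂⁻¹ (mod m₂): 10⁻¹ ≡ 1 (mod 9)
x = a₁·M₁·y₁ + a₂·M₂·y₂ = 0·9·9 + 6·10·1 = 60
Reduce mod 90: x ≡ 60
Check: 60 mod 10 = 0 ✓, 60 mod 9 = 6 ✓

x ≡ 60 (mod 90)


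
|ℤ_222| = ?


ℤ_n has n elements.

|ℤ_222| = 222


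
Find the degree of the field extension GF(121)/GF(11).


GF(121) = GF(11^2), so the extension degree is 2

[GF(121)/GF(11)] = 2


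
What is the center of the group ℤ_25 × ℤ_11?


Z(G) = {g ∈ G | gx = xg for all x ∈ G}
Direct product of abelian groups is abelian, so Z(G) = G

Z(ℤ_25 × ℤ_11) = ℤ_25 × ℤ_11


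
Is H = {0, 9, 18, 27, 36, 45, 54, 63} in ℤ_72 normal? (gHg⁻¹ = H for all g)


H = {0, 9, 18, 27, 36, 45, 54, 63} in ℤ_72
ℤ_72 is abelian; every subgroup of an abelian group is normal

Yes, normal subgroup


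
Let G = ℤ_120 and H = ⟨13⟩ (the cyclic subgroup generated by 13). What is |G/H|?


|⟨13⟩| = n / gcd(13, 120) = 120 / 1 = 120
H is normal (ℤ_120 is abelian).
|G/H| = |G| / |H| = 120 / 120 = 1

|G/H| = 1


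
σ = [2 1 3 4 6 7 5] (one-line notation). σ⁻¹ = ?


To find σ⁻¹, swap domain and range:
σ(1) = 2 → σ⁻¹(2) = 1
σ(2) = 1 → σ⁻¹(1) = 2
σ(3) = 3 → σ⁻¹(3) = 3
σ(4) = 4 → σ⁻¹(4) = 4
σ(5) = 6 → σ⁻¹(6) = 5
σ(6) = 7 → σ⁻¹(7) = 6
σ(7) = 5 → σ⁻¹(5) = 7

σ⁻¹ = [2 1 3 4 7 5 6]


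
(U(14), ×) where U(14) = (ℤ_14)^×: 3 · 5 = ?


Operation: multiplication mod 14
3 · 5 = (a × b) mod 14 with a = 3, b = 5

3 · 5 = 1


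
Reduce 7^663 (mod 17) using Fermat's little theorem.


Fermat's little theorem: if p is prime and gcd(a,p)=1, then a^(p-1) ≡ 1 (mod p)
p = 17 is prime, gcd(7,17) = 1
Reduce exponent: 663 mod 16 = 7
So 7^663 ≡ 7^7 (mod 17)
7^7 mod 17 = 12

7^663 ≡ 12 (mod 17)


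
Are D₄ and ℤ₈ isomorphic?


Comparing D₄ and ℤ₈:
D₄ is non-abelian, ℤ₈ is abelian

No, D₄ ≇ ℤ₈


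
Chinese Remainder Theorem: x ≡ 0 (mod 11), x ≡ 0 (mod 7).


m₁ = 11, m₂ = 7, gcd = 1, so CRT applies. M = m₁·m₂ = 77
Let M₁ = M/m₁ = 7, M₂ = M/m₂ = 11
Find y₁ ≡ M₁⁻¹ (mod m₁): 7⁻¹ ≡ 8 (mod 11)
Find y₂ ≡ M₂⁻¹ (mod m₂): 11⁻¹ ≡ 2 (mod 7)
x = a₁·M₁·y₁ + a₂·M₂·y₂ = 0·7·8 + 0·11·2 = 0
Reduce mod 77: x ≡ 0
Check: 0 mod 11 = 0 ✓, 0 mod 7 = 0 ✓

x ≡ 0 (mod 77)


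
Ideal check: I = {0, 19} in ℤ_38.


Check ideal conditions for I = {0, 19} in ℤ_38:
(1) I is an additive subgroup? Yes
(2) For r ∈ ℤ_38 and a ∈ I: r·a ∈ I? Yes

Yes, I is an ideal of ℤ_38


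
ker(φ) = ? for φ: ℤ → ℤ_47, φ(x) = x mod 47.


Kernel = preimage of identity
ker(φ) = {x ∈ ℤ : x ≡ 0 (mod 47)} = 47ℤ = {0, ±47, ±94, ...}

ker(φ) = 47ℤ


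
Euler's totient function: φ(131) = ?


Factor n: 131 = 131
φ(n) = n · ∏(1 - 1/p) over distinct primes p | n
φ(131) = 131 · (1 - 1/131) = 130

φ(131) = 130


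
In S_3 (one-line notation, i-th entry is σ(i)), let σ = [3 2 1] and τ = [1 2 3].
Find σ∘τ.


σ∘τ: apply τ first, then σ
1 →τ 1 →σ 3
2 →τ 2 →σ 2
3 →τ 3 →σ 1

σ∘τ = [3 2 1]


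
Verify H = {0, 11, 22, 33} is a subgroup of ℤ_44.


Subgroup test for H = {0, 11, 22, 33} in (ℤ_44, +):
(1) 0 ∈ H? Yes
(2) Closure: for all a,b ∈ H, (a+b) mod 44 ∈ H? Yes
(3) Inverses: for all a ∈ H, -a mod 44 ∈ H? Yes

Yes, H is a subgroup of ℤ_44


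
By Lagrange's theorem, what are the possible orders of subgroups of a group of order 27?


Lagrange's theorem: |H| divides |G|
|G| = 27
Divisors of 27: 1, 3, 9, 27

Possible subgroup orders: {1, 3, 9, 27}


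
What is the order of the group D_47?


|D_n| = 2n (n rotations and n reflections)
|D_47| = 2×47 = 94

|D_47| = 94


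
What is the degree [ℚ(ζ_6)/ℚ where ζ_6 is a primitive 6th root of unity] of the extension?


[ℚ(ζ_n):ℚ] = deg Φ_n(x) = φ(n). Here φ(6) = 2

[ℚ(ζ_6)/ℚ where ζ_6 is a primitive 6th root of unity] = 2


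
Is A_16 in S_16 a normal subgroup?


H = A_16 in S_16
A_16 has index 2 in S_16, and every subgroup of index 2 is normal

Yes, normal subgroup


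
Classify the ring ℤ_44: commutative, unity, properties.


ℤ_44 is a commutative ring with unity 1; 44 = 2×22 is composite, so 2·22 ≡ 0 gives zero divisors (not an integral domain)
Commutative: Yes
Integral domain: No
Has unity: Yes

ℤ_44: Commutative=Yes, Unity=Yes


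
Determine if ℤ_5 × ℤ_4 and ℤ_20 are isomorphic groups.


Comparing ℤ_5 × ℤ_4 and ℤ_20:
gcd(5,4) = 1, so ℤ_5 × ℤ_4 ≅ ℤ_20 (CRT)

Yes, ℤ_5 × ℤ_4 ≅ ℤ_20


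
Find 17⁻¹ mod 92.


Use the extended Euclidean algorithm to write 1 = 17·s + 92·t; then s mod 92 is the inverse.
Euclidean algorithm:
  17 = 0·92 + 17
  92 = 5·17 + 7
  17 = 2·7 + 3
  7 = 2·3 + 1
  3 = 3·1 + 0
gcd(17,92) = 1
Back-substitution gives: 17·(-27) + 92·(5) = 1
So 17⁻¹ ≡ -27 ≡ 65 (mod 92)
Check: 17 × 65 = 1105 ≡ 1 (mod 92) ✓

17⁻¹ ≡ 65 (mod 92)


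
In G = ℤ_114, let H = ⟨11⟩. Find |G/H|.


|⟨11⟩| = n / gcd(11, 114) = 114 / 1 = 114
H is normal (ℤ_114 is abelian).
|G/H| = |G| / |H| = 114 / 114 = 1

|G/H| = 1


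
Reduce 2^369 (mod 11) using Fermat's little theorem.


Fermat's little theorem: if p is prime and gcd(a,p)=1, then a^(p-1) ≡ 1 (mod p)
p = 11 is prime, gcd(2,11) = 1
Reduce exponent: 369 mod 10 = 9
So 2^369 ≡ 2^9 (mod 11)
2^9 mod 11 = 6

2^369 ≡ 6 (mod 11)


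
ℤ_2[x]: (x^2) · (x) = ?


Expand and collect like terms; reduce coefficients mod 2:
x^0: 0·0 = 0 ≡ 0 (mod 2)
x^1: 0·1 + 0·0 = 0 ≡ 0 (mod 2)
x^2: 0·1 + 1·0 = 0 ≡ 0 (mod 2)
x^3: 1·1 = 1 ≡ 1 (mod 2)
Result: x^3

f · g = x^3
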